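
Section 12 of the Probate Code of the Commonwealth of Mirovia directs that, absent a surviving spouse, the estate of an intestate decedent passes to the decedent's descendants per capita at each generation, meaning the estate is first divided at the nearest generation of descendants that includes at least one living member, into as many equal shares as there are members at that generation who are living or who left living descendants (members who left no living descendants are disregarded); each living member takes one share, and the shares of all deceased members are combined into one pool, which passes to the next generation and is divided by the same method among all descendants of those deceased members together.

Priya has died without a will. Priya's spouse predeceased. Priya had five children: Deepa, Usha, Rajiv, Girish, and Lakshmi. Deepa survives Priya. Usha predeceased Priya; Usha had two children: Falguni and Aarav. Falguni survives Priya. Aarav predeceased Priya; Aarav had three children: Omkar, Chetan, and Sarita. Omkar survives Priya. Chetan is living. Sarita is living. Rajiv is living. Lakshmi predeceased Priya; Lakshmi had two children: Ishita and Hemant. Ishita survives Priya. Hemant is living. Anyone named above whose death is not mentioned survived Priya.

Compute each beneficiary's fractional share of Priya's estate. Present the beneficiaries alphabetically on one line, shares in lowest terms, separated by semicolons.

Chetan 1/30; Deepa 1/5; Falguni 1/10; Girish 1/5; Hemant 1/10; Ishita 1/10; Omkar 1/30; Rajiv 1/5; Sarita 1/30

There is no surviving spouse, so the entire estate passes to Priya's descendants per capita at each generation.
At generation 1 (Deepa, Usha, Rajiv, Girish, Lakshmi) there are 5 shares of (1)/5 = 1/5 each.
Living: Deepa, Rajiv, and Girish — each takes 1/5.
Deceased: Usha and Lakshmi. Their combined 2/5 is pooled and carried to generation 2.
At generation 2 (Falguni, Aarav, Ishita, Hemant) there are 4 shares of (2/5)/4 = 1/10 each.
Living: Falguni, Ishita, and Hemant — each takes 1/10.
Deceased: Aarav. That 1/10 share is carried to generation 3.
At generation 3 (Omkar, Chetan, Sarita) there are 3 shares of (1/10)/3 = 1/30 each.
Living: Omkar, Chetan, and Sarita — each takes 1/30.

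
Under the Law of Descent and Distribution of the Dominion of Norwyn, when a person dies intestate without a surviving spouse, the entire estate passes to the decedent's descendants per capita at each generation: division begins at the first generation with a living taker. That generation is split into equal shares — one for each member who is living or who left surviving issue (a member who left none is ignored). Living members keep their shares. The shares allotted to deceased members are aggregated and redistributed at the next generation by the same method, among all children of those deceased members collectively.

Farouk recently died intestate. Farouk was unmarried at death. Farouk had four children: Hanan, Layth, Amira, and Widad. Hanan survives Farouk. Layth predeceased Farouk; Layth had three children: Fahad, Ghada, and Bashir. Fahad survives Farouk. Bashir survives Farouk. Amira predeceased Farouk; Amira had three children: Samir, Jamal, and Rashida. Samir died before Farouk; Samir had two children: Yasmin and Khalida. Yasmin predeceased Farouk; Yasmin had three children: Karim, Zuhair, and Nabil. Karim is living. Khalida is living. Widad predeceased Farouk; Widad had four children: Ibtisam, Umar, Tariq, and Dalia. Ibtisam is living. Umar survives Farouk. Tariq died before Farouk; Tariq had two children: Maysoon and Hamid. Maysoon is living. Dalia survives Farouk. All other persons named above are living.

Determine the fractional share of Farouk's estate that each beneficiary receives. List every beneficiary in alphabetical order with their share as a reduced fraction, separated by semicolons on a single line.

Bashir 3/40; Dalia 3/40; Fahad 3/40; Ghada 3/40; Hamid 3/80; Hanan 1/4; Ibtisam 3/40; Jamal 3/40; Karim 1/80; Khalida 3/80; Maysoon 3/80; Nabil 1/80; Rashida 3/40; Umar 3/40; Zuhair 1/80

There is no surviving spouse, so the entire estate passes to Farouk's descendants per capita at each generation.
At generation 1 (Hanan, Layth, Amira, Widad) there are 4 shares of (1)/4 = 1/4 each.
Living: Hanan — each takes 1/4.
Deceased: Layth, Amira, and Widad. Their combined 3/4 is pooled and carried to generation 2.
At generation 2 (Fahad, Ghada, Bashir, Samir, Jamal, Rashida, Ibtisam, Umar, Tariq, Dalia) there are 10 shares of (3/4)/10 = 3/40 each.
Living: Fahad, Ghada, Bashir, Jamal, Rashida, Ibtisam, Umar, and Dalia — each takes 3/40.
Deceased: Samir and Tariq. Their combined 3/20 is pooled and carried to generation 3.
At generation 3 (Yasmin, Khalida, Maysoon, Hamid) there are 4 shares of (3/20)/4 = 3/80 each.
Living: Khalida, Maysoon, and Hamid — each takes 3/80.
Deceased: Yasmin. That 3/80 share is carried to generation 4.
At generation 4 (Karim, Zuhair, Nabil) there are 3 shares of (3/80)/3 = 1/80 each.
Living: Karim, Zuhair, and Nabil — each takes 1/80.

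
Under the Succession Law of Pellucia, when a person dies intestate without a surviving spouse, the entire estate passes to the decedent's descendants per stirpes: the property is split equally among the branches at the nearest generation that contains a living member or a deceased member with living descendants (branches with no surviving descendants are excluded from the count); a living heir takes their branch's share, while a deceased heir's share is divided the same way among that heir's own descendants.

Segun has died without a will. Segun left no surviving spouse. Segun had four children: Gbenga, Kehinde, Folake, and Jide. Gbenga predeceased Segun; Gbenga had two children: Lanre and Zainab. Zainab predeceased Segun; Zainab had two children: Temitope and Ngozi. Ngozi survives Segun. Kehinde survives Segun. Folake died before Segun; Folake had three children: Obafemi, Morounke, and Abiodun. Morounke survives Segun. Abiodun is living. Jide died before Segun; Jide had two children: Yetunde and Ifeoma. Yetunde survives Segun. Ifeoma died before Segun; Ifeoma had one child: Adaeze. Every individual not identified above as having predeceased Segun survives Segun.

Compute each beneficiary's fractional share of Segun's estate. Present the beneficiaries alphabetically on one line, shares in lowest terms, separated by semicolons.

Abiodun 1/12; Adaeze 1/8; Kehinde 1/4; Lanre 1/8; Morounke 1/12; Ngozi 1/16; Obafemi 1/12; Temitope 1/16; Yetunde 1/8

There is no surviving spouse, so the entire estate passes to Segun's descendants per stirpes.
The estate is divided into 4 equal shares of 1/4 among Gbenga, Kehinde, Folake, Jide.
Gbenga predeceased; the 1/4 allotted to Gbenga's branch passes to Gbenga's issue by representation.
The 1/4 is divided into 2 equal shares of 1/8 among Lanre, Zainab.
Lanre is living and takes 1/8.
Zainab predeceased; the 1/8 allotted to Zainab's branch passes to Zainab's issue by representation.
The 1/8 is divided into 2 equal shares of 1/16 among Temitope, Ngozi.
Temitope is living and takes 1/16.
Ngozi is living and takes 1/16.
Kehinde is living and takes 1/4.
Folake predeceased; the 1/4 allotted to Folake's branch passes to Folake's issue by representation.
The 1/4 is divided into 3 equal shares of 1/12 among Obafemi, Morounke, Abiodun.
Obafemi is living and takes 1/12.
Morounke is living and takes 1/12.
Abiodun is living and takes 1/12.
Jide predeceased; the 1/4 allotted to Jide's branch passes to Jide's issue by representation.
The 1/4 is divided into 2 equal shares of 1/8 among Yetunde, Ifeoma.
Yetunde is living and takes 1/8.
Ifeoma predeceased; the 1/8 allotted to Ifeoma's branch passes to Ifeoma's issue by representation.
Adaeze is the sole taker at this level and receives the full 1/8.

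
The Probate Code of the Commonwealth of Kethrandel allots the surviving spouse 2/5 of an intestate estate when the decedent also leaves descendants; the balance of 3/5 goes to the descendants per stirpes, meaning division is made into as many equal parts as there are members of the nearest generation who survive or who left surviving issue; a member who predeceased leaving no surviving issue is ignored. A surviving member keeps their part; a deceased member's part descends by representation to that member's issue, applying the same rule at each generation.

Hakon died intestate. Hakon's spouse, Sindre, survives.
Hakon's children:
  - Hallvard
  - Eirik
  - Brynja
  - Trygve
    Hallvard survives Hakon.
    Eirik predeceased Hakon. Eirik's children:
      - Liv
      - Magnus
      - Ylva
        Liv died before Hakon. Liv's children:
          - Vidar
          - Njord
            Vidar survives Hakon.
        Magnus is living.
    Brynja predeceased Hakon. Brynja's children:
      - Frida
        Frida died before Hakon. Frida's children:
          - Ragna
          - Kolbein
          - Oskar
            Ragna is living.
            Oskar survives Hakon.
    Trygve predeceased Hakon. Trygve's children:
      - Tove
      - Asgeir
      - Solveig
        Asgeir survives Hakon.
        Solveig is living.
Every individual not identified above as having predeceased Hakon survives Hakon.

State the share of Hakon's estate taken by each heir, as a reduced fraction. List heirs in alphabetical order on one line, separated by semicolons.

Sindre, as surviving spouse, takes 2/5.
The remaining 3/5 passes to Hakon's descendants per stirpes.
The 3/5 is divided into 4 equal shares of 3/20 among Hallvard, Eirik, Brynja, Trygve.
Hallvard is living and takes 3/20.
Eirik predeceased; the 3/20 allotted to Eirik's branch passes to Eirik's issue by representation.
The 3/20 is divided into 3 equal shares of 1/20 among Liv, Magnus, Ylva.
Liv predeceased; the 1/20 allotted to Liv's branch passes to Liv's issue by representation.
The 1/20 is divided into 2 equal shares of 1/40 among Vidar, Njord.
Vidar is living and takes 1/40.
Njord is living and takes 1/40.
Magnus is living and takes 1/20.
Ylva is living and takes 1/20.
Brynja predeceased; the 3/20 allotted to Brynja's branch passes to Brynja's issue by representation.
Frida's line is the sole branch at this level, so the full 3/20 passes to Frida's issue by representation.
The 3/20 is divided into 3 equal shares of 1/20 among Ragna, Kolbein, Oskar.
Ragna is living and takes 1/20.
Kolbein is living and takes 1/20.
Oskar is living and takes 1/20.
Trygve predeceased; the 3/20 allotted to Trygve's branch passes to Trygve's issue by representation.
The 3/20 is divided into 3 equal shares of 1/20 among Tove, Asgeir, Solveig.
Tove is living and takes 1/20.
Asgeir is living and takes 1/20.
Solveig is living and takes 1/20.

Asgeir 1/20; Hallvard 3/20; Kolbein 1/20; Magnus 1/20; Njord 1/40; Oskar 1/20; Ragna 1/20; Sindre 2/5; Solveig 1/20; Tove 1/20; Vidar 1/40; Ylva 1/20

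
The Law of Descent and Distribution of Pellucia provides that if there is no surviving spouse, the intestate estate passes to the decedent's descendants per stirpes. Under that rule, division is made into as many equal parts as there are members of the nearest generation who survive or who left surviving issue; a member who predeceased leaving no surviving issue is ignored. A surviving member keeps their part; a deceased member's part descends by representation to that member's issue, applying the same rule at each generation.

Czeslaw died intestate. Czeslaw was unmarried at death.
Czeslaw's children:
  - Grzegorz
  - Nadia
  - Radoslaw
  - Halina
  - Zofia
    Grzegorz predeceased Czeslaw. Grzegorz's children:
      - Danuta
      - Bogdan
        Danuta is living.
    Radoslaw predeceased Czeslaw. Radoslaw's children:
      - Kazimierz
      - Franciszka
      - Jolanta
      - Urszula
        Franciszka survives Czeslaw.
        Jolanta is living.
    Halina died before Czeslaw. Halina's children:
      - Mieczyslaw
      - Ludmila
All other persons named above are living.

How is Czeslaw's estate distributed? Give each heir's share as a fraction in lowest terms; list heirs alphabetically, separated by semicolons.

There is no surviving spouse, so the entire estate passes to Czeslaw's descendants per stirpes.
The estate is divided into 5 equal shares of 1/5 among Grzegorz, Nadia, Radoslaw, Halina, Zofia.
Grzegorz predeceased; the 1/5 allotted to Grzegorz's branch passes to Grzegorz's issue by representation.
The 1/5 is divided into 2 equal shares of 1/10 among Danuta, Bogdan.
Danuta is living and takes 1/10.
Bogdan is living and takes 1/10.
Nadia is living and takes 1/5.
Radoslaw predeceased; the 1/5 allotted to Radoslaw's branch passes to Radoslaw's issue by representation.
The 1/5 is divided into 4 equal shares of 1/20 among Kazimierz, Franciszka, Jolanta, Urszula.
Kazimierz is living and takes 1/20.
Franciszka is living and takes 1/20.
Jolanta is living and takes 1/20.
Urszula is living and takes 1/20.
Halina predeceased; the 1/5 allotted to Halina's branch passes to Halina's issue by representation.
The 1/5 is divided into 2 equal shares of 1/10 among Mieczyslaw, Ludmila.
Mieczyslaw is living and takes 1/10.
Ludmila is living and takes 1/10.
Zofia is living and takes 1/5.

Bogdan 1/10; Danuta 1/10; Franciszka 1/20; Jolanta 1/20; Kazimierz 1/20; Ludmila 1/10; Mieczyslaw 1/10; Nadia 1/5; Urszula 1/20; Zofia 1/5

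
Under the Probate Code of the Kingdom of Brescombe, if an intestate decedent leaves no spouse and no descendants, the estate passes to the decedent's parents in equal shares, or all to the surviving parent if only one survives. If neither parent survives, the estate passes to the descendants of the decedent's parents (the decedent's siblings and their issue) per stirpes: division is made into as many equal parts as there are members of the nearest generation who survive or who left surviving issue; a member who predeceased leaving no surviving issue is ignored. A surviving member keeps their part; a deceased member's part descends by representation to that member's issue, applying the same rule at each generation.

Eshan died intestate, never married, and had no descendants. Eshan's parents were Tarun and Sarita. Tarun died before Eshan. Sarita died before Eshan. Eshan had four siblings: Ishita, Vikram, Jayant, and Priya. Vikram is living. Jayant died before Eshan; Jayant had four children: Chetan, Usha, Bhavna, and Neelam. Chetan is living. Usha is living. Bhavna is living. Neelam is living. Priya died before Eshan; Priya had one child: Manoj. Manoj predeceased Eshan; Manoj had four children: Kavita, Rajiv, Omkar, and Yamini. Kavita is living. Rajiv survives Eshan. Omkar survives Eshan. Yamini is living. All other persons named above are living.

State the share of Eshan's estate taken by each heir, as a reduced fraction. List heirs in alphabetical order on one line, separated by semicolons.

Neither parent survives and there are no descendants, so the estate passes to Eshan's siblings and their issue per stirpes.
The estate is divided into 4 equal shares of 1/4 among Ishita, Vikram, Jayant, Priya.
Ishita is living and takes 1/4.
Vikram is living and takes 1/4.
Jayant predeceased; the 1/4 allotted to Jayant's branch passes to Jayant's issue by representation.
The 1/4 is divided into 4 equal shares of 1/16 among Chetan, Usha, Bhavna, Neelam.
Chetan is living and takes 1/16.
Usha is living and takes 1/16.
Bhavna is living and takes 1/16.
Neelam is living and takes 1/16.
Priya predeceased; the 1/4 allotted to Priya's branch passes to Priya's issue by representation.
Manoj's line is the sole branch at this level, so the full 1/4 passes to Manoj's issue by representation.
The 1/4 is divided into 4 equal shares of 1/16 among Kavita, Rajiv, Omkar, Yamini.
Kavita is living and takes 1/16.
Rajiv is living and takes 1/16.
Omkar is living and takes 1/16.
Yamini is living and takes 1/16.

Bhavna 1/16; Chetan 1/16; Ishita 1/4; Kavita 1/16; Neelam 1/16; Omkar 1/16; Rajiv 1/16; Usha 1/16; Vikram 1/4; Yamini 1/16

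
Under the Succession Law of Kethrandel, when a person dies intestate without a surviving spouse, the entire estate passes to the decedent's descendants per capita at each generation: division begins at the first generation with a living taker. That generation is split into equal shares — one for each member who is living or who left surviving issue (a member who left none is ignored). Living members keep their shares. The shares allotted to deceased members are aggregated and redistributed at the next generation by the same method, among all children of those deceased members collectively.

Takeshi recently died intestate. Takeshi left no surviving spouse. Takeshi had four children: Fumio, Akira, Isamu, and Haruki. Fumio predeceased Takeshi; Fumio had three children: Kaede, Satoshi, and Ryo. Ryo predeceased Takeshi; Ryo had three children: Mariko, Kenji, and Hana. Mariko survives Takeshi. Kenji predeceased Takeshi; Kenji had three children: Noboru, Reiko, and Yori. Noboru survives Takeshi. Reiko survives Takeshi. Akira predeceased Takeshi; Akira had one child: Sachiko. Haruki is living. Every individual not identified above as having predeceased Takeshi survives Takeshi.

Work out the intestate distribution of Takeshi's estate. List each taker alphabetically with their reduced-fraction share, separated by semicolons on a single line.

There is no surviving spouse, so the entire estate passes to Takeshi's descendants per capita at each generation.
At generation 1 (Fumio, Akira, Isamu, Haruki) there are 4 shares of (1)/4 = 1/4 each.
Living: Isamu and Haruki — each takes 1/4.
Deceased: Fumio and Akira. Their combined 1/2 is pooled and carried to generation 2.
At generation 2 (Kaede, Satoshi, Ryo, Sachiko) there are 4 shares of (1/2)/4 = 1/8 each.
Living: Kaede, Satoshi, and Sachiko — each takes 1/8.
Deceased: Ryo. That 1/8 share is carried to generation 3.
At generation 3 (Mariko, Kenji, Hana) there are 3 shares of (1/8)/3 = 1/24 each.
Living: Mariko and Hana — each takes 1/24.
Deceased: Kenji. That 1/24 share is carried to generation 4.
At generation 4 (Noboru, Reiko, Yori) there are 3 shares of (1/24)/3 = 1/72 each.
Living: Noboru, Reiko, and Yori — each takes 1/72.

Hana 1/24; Haruki 1/4; Isamu 1/4; Kaede 1/8; Mariko 1/24; Noboru 1/72; Reiko 1/72; Sachiko 1/8; Satoshi 1/8; Yori 1/72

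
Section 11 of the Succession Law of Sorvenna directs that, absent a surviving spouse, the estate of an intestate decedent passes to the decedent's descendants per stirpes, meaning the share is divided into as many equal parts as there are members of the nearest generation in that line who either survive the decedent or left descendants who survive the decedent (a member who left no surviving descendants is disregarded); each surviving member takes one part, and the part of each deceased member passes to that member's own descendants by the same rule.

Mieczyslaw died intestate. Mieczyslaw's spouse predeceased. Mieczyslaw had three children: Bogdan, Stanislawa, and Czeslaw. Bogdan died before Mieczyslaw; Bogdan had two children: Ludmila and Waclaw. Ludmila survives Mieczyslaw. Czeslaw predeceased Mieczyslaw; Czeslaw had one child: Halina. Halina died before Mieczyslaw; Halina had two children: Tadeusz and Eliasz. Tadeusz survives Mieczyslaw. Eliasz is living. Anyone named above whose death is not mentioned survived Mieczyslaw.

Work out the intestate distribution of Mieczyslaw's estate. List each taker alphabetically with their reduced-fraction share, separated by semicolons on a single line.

Eliasz 1/6; Ludmila 1/6; Stanislawa 1/3; Tadeusz 1/6; Waclaw 1/6

There is no surviving spouse, so the entire estate passes to Mieczyslaw's descendants per stirpes.
The estate is divided into 3 equal shares of 1/3 among Bogdan, Stanislawa, Czeslaw.
Bogdan predeceased; the 1/3 allotted to Bogdan's branch passes to Bogdan's issue by representation.
The 1/3 is divided into 2 equal shares of 1/6 among Ludmila, Waclaw.
Ludmila is living and takes 1/6.
Waclaw is living and takes 1/6.
Stanislawa is living and takes 1/3.
Czeslaw predeceased; the 1/3 allotted to Czeslaw's branch passes to Czeslaw's issue by representation.
Halina's line is the sole branch at this level, so the full 1/3 passes to Halina's issue by representation.
The 1/3 is divided into 2 equal shares of 1/6 among Tadeusz, Eliasz.
Tadeusz is living and takes 1/6.
Eliasz is living and takes 1/6.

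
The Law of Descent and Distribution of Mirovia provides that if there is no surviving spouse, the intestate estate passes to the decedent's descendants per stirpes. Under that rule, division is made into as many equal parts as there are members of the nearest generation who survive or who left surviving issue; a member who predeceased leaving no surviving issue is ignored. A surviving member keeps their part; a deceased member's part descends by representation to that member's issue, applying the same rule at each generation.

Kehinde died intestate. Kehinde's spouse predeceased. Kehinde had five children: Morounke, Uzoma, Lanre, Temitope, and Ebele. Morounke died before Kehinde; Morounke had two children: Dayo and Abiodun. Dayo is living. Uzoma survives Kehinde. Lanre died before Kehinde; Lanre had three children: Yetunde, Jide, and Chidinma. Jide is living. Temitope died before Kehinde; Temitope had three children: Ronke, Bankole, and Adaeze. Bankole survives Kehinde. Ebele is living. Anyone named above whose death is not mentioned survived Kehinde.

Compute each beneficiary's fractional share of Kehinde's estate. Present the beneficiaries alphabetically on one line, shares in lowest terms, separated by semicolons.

There is no surviving spouse, so the entire estate passes to Kehinde's descendants per stirpes.
The estate is divided into 5 equal shares of 1/5 among Morounke, Uzoma, Lanre, Temitope, Ebele.
Morounke predeceased; the 1/5 allotted to Morounke's branch passes to Morounke's issue by representation.
The 1/5 is divided into 2 equal shares of 1/10 among Dayo, Abiodun.
Dayo is living and takes 1/10.
Abiodun is living and takes 1/10.
Uzoma is living and takes 1/5.
Lanre predeceased; the 1/5 allotted to Lanre's branch passes to Lanre's issue by representation.
The 1/5 is divided into 3 equal shares of 1/15 among Yetunde, Jide, Chidinma.
Yetunde is living and takes 1/15.
Jide is living and takes 1/15.
Chidinma is living and takes 1/15.
Temitope predeceased; the 1/5 allotted to Temitope's branch passes to Temitope's issue by representation.
The 1/5 is divided into 3 equal shares of 1/15 among Ronke, Bankole, Adaeze.
Ronke is living and takes 1/15.
Bankole is living and takes 1/15.
Adaeze is living and takes 1/15.
Ebele is living and takes 1/5.

Abiodun 1/10; Adaeze 1/15; Bankole 1/15; Chidinma 1/15; Dayo 1/10; Ebele 1/5; Jide 1/15; Ronke 1/15; Uzoma 1/5; Yetunde 1/15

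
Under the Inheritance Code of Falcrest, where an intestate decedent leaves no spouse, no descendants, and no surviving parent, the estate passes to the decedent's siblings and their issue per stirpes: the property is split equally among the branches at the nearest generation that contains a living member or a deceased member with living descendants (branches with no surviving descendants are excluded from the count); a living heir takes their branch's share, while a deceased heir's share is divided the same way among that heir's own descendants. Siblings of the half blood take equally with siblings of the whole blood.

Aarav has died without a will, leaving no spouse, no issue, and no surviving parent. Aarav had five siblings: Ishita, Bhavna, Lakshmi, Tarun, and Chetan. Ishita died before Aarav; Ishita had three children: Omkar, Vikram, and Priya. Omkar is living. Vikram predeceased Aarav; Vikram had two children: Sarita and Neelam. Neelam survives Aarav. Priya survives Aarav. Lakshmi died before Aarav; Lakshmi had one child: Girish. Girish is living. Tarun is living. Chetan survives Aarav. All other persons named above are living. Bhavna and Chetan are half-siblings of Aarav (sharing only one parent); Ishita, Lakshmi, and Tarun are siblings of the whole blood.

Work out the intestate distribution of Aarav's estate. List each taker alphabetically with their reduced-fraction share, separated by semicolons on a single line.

No spouse, descendants, or parent survives, so the estate passes to Aarav's siblings per stirpes.
Half-blood and whole-blood siblings take equally under the stated rule.
The estate is divided into 5 equal shares of 1/5 among Ishita, Bhavna, Lakshmi, Tarun, Chetan.
Ishita predeceased; the 1/5 allotted to Ishita's branch passes to Ishita's issue by representation.
The 1/5 is divided into 3 equal shares of 1/15 among Omkar, Vikram, Priya.
Omkar is living and takes 1/15.
Vikram predeceased; the 1/15 allotted to Vikram's branch passes to Vikram's issue by representation.
The 1/15 is divided into 2 equal shares of 1/30 among Sarita, Neelam.
Sarita is living and takes 1/30.
Neelam is living and takes 1/30.
Priya is living and takes 1/15.
Bhavna is living and takes 1/5.
Lakshmi predeceased; the 1/5 allotted to Lakshmi's branch passes to Lakshmi's issue by representation.
Girish is the sole taker at this level and receives the full 1/5.
Tarun is living and takes 1/5.
Chetan is living and takes 1/5.

Bhavna 1/5; Chetan 1/5; Girish 1/5; Neelam 1/30; Omkar 1/15; Priya 1/15; Sarita 1/30; Tarun 1/5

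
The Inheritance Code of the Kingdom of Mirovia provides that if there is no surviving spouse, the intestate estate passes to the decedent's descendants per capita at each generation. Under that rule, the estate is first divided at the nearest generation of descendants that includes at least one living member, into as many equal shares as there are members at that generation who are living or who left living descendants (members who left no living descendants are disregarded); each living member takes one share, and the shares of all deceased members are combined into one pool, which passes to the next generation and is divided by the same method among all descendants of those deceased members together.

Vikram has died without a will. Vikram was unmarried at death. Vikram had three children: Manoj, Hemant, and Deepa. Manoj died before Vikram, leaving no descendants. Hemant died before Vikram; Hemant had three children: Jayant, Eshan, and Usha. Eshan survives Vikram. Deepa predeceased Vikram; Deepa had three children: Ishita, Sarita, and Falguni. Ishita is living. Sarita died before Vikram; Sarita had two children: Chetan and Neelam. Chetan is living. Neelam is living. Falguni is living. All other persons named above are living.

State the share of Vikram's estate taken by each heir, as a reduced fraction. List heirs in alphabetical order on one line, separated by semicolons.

Chetan 1/12; Eshan 1/6; Falguni 1/6; Ishita 1/6; Jayant 1/6; Neelam 1/12; Usha 1/6

There is no surviving spouse, so the entire estate passes to Vikram's descendants per capita at each generation.
No one at generation 1 (Hemant, Deepa) is living; moving to the next generation.
At generation 2 (Jayant, Eshan, Usha, Ishita, Sarita, Falguni) there are 6 shares of (1)/6 = 1/6 each.
Living: Jayant, Eshan, Usha, Ishita, and Falguni — each takes 1/6.
Deceased: Sarita. That 1/6 share is carried to generation 3.
At generation 3 (Chetan, Neelam) there are 2 shares of (1/6)/2 = 1/12 each.
Living: Chetan and Neelam — each takes 1/12.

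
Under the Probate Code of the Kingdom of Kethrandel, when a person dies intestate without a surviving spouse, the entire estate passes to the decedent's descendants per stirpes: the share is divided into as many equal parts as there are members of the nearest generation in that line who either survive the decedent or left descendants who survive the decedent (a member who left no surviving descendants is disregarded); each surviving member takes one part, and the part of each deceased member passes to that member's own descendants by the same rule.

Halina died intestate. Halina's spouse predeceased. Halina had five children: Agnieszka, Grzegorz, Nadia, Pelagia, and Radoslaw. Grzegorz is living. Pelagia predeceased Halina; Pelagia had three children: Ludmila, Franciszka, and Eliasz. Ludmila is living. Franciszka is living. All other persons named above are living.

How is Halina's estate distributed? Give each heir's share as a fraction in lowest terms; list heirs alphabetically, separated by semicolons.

Agnieszka 1/5; Eliasz 1/15; Franciszka 1/15; Grzegorz 1/5; Ludmila 1/15; Nadia 1/5; Radoslaw 1/5

There is no surviving spouse, so the entire estate passes to Halina's descendants per stirpes.
The estate is divided into 5 equal shares of 1/5 among Agnieszka, Grzegorz, Nadia, Pelagia, Radoslaw.
Agnieszka is living and takes 1/5.
Grzegorz is living and takes 1/5.
Nadia is living and takes 1/5.
Pelagia predeceased; the 1/5 allotted to Pelagia's branch passes to Pelagia's issue by representation.
The 1/5 is divided into 3 equal shares of 1/15 among Ludmila, Franciszka, Eliasz.
Ludmila is living and takes 1/15.
Franciszka is living and takes 1/15.
Eliasz is living and takes 1/15.
Radoslaw is living and takes 1/5.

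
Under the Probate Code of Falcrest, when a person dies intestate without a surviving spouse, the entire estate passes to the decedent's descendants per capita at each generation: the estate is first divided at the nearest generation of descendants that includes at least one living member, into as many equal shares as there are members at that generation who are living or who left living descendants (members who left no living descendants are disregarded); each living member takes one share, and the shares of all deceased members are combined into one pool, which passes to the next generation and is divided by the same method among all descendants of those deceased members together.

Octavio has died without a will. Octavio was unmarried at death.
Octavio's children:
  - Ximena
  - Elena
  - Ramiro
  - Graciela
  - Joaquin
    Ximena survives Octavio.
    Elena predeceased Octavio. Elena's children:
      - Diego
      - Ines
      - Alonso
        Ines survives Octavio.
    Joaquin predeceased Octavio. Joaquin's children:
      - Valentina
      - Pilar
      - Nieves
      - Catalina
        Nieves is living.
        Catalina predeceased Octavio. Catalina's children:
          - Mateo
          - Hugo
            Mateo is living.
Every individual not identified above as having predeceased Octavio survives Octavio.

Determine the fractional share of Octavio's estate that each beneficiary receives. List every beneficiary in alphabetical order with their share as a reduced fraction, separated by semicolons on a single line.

There is no surviving spouse, so the entire estate passes to Octavio's descendants per capita at each generation.
At generation 1 (Ximena, Elena, Ramiro, Graciela, Joaquin) there are 5 shares of (1)/5 = 1/5 each.
Living: Ximena, Ramiro, and Graciela — each takes 1/5.
Deceased: Elena and Joaquin. Their combined 2/5 is pooled and carried to generation 2.
At generation 2 (Diego, Ines, Alonso, Valentina, Pilar, Nieves, Catalina) there are 7 shares of (2/5)/7 = 2/35 each.
Living: Diego, Ines, Alonso, Valentina, Pilar, and Nieves — each takes 2/35.
Deceased: Catalina. That 2/35 share is carried to generation 3.
At generation 3 (Mateo, Hugo) there are 2 shares of (2/35)/2 = 1/35 each.
Living: Mateo and Hugo — each takes 1/35.

Alonso 2/35; Diego 2/35; Graciela 1/5; Hugo 1/35; Ines 2/35; Mateo 1/35; Nieves 2/35; Pilar 2/35; Ramiro 1/5; Valentina 2/35; Ximena 1/5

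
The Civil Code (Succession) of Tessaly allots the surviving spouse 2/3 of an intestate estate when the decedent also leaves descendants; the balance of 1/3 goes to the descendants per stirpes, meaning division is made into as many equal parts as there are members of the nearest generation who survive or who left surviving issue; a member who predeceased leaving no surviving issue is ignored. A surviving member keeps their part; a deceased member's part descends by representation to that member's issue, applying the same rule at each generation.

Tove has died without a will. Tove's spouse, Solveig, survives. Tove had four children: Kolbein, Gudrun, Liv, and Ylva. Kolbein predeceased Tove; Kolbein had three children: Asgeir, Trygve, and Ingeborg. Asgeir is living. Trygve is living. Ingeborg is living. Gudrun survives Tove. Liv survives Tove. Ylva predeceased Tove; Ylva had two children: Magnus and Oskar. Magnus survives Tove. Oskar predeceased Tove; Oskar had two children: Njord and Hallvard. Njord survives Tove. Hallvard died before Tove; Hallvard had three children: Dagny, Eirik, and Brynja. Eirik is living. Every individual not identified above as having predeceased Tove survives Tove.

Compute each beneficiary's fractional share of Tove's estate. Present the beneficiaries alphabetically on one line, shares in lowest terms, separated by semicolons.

Solveig, as surviving spouse, takes 2/3.
The remaining 1/3 passes to Tove's descendants per stirpes.
The 1/3 is divided into 4 equal shares of 1/12 among Kolbein, Gudrun, Liv, Ylva.
Kolbein predeceased; the 1/12 allotted to Kolbein's branch passes to Kolbein's issue by representation.
The 1/12 is divided into 3 equal shares of 1/36 among Asgeir, Trygve, Ingeborg.
Asgeir is living and takes 1/36.
Trygve is living and takes 1/36.
Ingeborg is living and takes 1/36.
Gudrun is living and takes 1/12.
Liv is living and takes 1/12.
Ylva predeceased; the 1/12 allotted to Ylva's branch passes to Ylva's issue by representation.
The 1/12 is divided into 2 equal shares of 1/24 among Magnus, Oskar.
Magnus is living and takes 1/24.
Oskar predeceased; the 1/24 allotted to Oskar's branch passes to Oskar's issue by representation.
The 1/24 is divided into 2 equal shares of 1/48 among Njord, Hallvard.
Njord is living and takes 1/48.
Hallvard predeceased; the 1/48 allotted to Hallvard's branch passes to Hallvard's issue by representation.
The 1/48 is divided into 3 equal shares of 1/144 among Dagny, Eirik, Brynja.
Dagny is living and takes 1/144.
Eirik is living and takes 1/144.
Brynja is living and takes 1/144.

Asgeir 1/36; Brynja 1/144; Dagny 1/144; Eirik 1/144; Gudrun 1/12; Ingeborg 1/36; Liv 1/12; Magnus 1/24; Njord 1/48; Solveig 2/3; Trygve 1/36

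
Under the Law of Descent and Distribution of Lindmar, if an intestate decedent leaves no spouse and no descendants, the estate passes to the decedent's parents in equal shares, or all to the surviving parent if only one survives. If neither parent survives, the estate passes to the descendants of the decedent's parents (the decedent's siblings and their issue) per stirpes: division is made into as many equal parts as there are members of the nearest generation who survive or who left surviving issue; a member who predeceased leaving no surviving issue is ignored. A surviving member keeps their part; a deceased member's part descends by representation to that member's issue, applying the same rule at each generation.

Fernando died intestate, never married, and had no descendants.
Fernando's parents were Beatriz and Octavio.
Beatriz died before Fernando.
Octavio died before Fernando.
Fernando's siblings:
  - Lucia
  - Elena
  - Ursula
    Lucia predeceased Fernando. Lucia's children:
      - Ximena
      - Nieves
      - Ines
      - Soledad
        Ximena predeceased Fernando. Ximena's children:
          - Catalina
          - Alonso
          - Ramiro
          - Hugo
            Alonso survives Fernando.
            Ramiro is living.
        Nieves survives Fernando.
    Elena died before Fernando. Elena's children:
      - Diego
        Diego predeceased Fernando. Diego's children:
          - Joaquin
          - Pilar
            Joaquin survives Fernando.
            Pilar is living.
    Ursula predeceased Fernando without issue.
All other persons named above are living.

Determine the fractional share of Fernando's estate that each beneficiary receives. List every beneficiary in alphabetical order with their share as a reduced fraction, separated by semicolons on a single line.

Neither parent survives and there are no descendants, so the estate passes to Fernando's siblings and their issue per stirpes.
Ursula left no surviving issue, so that branch lapses and is disregarded.
The estate is divided into 2 equal shares of 1/2 among Lucia, Elena.
Lucia predeceased; the 1/2 allotted to Lucia's branch passes to Lucia's issue by representation.
The 1/2 is divided into 4 equal shares of 1/8 among Ximena, Nieves, Ines, Soledad.
Ximena predeceased; the 1/8 allotted to Ximena's branch passes to Ximena's issue by representation.
The 1/8 is divided into 4 equal shares of 1/32 among Catalina, Alonso, Ramiro, Hugo.
Catalina is living and takes 1/32.
Alonso is living and takes 1/32.
Ramiro is living and takes 1/32.
Hugo is living and takes 1/32.
Nieves is living and takes 1/8.
Ines is living and takes 1/8.
Soledad is living and takes 1/8.
Elena predeceased; the 1/2 allotted to Elena's branch passes to Elena's issue by representation.
Diego's line is the sole branch at this level, so the full 1/2 passes to Diego's issue by representation.
The 1/2 is divided into 2 equal shares of 1/4 among Joaquin, Pilar.
Joaquin is living and takes 1/4.
Pilar is living and takes 1/4.

Alonso 1/32; Catalina 1/32; Hugo 1/32; Ines 1/8; Joaquin 1/4; Nieves 1/8; Pilar 1/4; Ramiro 1/32; Soledad 1/8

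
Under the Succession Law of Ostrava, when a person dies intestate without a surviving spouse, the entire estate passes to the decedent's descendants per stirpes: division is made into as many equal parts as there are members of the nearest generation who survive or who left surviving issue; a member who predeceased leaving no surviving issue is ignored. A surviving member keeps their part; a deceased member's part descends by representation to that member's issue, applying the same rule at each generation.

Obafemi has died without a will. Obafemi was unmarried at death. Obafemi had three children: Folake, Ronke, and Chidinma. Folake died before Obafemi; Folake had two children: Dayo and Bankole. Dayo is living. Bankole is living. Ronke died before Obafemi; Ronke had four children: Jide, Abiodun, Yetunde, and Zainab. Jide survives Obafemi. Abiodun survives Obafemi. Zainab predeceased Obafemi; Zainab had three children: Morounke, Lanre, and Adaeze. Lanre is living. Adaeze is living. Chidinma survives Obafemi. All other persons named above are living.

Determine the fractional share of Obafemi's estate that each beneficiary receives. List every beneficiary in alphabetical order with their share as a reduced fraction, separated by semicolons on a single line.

There is no surviving spouse, so the entire estate passes to Obafemi's descendants per stirpes.
The estate is divided into 3 equal shares of 1/3 among Folake, Ronke, Chidinma.
Folake predeceased; the 1/3 allotted to Folake's branch passes to Folake's issue by representation.
The 1/3 is divided into 2 equal shares of 1/6 among Dayo, Bankole.
Dayo is living and takes 1/6.
Bankole is living and takes 1/6.
Ronke predeceased; the 1/3 allotted to Ronke's branch passes to Ronke's issue by representation.
The 1/3 is divided into 4 equal shares of 1/12 among Jide, Abiodun, Yetunde, Zainab.
Jide is living and takes 1/12.
Abiodun is living and takes 1/12.
Yetunde is living and takes 1/12.
Zainab predeceased; the 1/12 allotted to Zainab's branch passes to Zainab's issue by representation.
The 1/12 is divided into 3 equal shares of 1/36 among Morounke, Lanre, Adaeze.
Morounke is living and takes 1/36.
Lanre is living and takes 1/36.
Adaeze is living and takes 1/36.
Chidinma is living and takes 1/3.

Abiodun 1/12; Adaeze 1/36; Bankole 1/6; Chidinma 1/3; Dayo 1/6; Jide 1/12; Lanre 1/36; Morounke 1/36; Yetunde 1/12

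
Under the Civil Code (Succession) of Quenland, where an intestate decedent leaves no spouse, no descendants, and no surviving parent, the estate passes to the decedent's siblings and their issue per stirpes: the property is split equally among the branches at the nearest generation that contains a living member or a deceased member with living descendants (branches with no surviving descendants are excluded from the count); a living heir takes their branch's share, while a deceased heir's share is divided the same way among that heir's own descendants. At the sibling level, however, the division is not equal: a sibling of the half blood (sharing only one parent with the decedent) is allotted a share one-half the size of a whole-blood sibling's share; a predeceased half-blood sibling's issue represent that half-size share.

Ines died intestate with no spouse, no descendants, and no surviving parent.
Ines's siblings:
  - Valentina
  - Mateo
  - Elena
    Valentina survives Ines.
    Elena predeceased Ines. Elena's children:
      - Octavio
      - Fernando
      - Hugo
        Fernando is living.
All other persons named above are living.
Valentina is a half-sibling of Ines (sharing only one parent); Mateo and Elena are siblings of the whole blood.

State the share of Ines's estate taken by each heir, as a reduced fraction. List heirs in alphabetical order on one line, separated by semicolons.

No spouse, descendants, or parent survives, so the estate passes to Ines's siblings per stirpes.
Half-blood siblings count for one-half the weight of whole-blood siblings at the initial division.
Dividing 1 in proportion to weights (total weight 5/2): Valentina (weight 1/2) → 1/5; Mateo (weight 1) → 2/5; Elena (weight 1) → 2/5.
Valentina is living and takes 1/5.
Mateo is living and takes 2/5.
Elena predeceased; the 2/5 allotted to Elena's branch passes to Elena's issue by representation.
The 2/5 is divided into 3 equal shares of 2/15 among Octavio, Fernando, Hugo.
Octavio is living and takes 2/15.
Fernando is living and takes 2/15.
Hugo is living and takes 2/15.

Fernando 2/15; Hugo 2/15; Mateo 2/5; Octavio 2/15; Valentina 1/5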